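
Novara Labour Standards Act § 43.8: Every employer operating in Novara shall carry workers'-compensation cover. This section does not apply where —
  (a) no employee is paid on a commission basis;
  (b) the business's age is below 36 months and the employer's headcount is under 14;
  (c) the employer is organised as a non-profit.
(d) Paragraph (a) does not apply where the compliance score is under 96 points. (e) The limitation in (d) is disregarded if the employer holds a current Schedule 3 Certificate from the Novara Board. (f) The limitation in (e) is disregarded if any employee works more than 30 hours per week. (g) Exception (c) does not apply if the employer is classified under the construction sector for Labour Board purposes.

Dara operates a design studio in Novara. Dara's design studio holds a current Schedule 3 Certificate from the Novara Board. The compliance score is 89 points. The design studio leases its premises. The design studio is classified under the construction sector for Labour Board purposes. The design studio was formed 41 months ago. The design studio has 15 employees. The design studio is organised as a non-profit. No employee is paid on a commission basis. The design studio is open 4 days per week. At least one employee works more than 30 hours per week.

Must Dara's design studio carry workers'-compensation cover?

Yes — Dara's design studio must carry workers'-compensation cover.

Exception (a)'s conditions are all satisfied: no employee is paid on commission. However, paragraphs (d)–(f) must be considered: (d) operates against (a): the compliance score is 89 points, under the 96 points limit. (e) operates (a current Schedule 3 Certificate is held), but is itself disapplied by (f): (f) operates — at least one employee exceeds 30 hours/week. Exception (a) does not apply.
Exception (b) fails — the business's age is 41 months, not below 36 months.
Exception (c): the employer is a non-profit — every condition holds. But: (g) operates against (c): the design studio is classified under the construction sector. So (c) is unavailable.
No exception applies. The general rule governs.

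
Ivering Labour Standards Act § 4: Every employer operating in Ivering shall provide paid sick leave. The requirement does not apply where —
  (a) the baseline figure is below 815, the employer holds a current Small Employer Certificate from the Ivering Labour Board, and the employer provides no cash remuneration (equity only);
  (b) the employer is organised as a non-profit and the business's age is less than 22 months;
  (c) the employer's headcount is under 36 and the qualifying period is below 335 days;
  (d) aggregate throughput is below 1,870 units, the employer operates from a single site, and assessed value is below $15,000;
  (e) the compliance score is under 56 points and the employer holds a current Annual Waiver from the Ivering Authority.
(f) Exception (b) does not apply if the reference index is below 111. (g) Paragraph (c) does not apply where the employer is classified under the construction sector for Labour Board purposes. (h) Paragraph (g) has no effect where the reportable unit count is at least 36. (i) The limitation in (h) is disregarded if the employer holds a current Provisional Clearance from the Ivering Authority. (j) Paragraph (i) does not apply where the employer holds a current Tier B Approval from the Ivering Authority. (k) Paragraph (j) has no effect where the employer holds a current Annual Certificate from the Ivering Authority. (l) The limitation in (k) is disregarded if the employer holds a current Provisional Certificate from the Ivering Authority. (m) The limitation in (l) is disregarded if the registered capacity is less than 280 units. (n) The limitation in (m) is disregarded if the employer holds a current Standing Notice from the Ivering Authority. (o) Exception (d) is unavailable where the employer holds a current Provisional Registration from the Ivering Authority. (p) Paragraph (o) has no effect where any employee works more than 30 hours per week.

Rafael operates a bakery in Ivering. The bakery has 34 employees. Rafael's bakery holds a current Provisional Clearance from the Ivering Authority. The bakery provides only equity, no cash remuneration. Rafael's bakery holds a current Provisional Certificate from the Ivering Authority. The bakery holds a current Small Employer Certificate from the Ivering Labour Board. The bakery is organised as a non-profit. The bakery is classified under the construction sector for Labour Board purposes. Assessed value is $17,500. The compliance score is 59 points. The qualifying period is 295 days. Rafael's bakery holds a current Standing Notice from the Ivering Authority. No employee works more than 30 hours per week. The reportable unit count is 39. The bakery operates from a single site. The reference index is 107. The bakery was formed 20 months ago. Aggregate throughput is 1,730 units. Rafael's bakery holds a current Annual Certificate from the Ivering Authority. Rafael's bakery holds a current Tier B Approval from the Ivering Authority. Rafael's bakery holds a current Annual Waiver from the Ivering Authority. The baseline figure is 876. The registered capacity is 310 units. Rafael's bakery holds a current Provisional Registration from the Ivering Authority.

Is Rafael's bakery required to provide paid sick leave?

No — exception (c) applies; Rafael's bakery is not required to provide paid sick leave.

Exception (a) requires that the baseline figure is below 815; but the baseline figure is 876, not below 815, so (a) is unavailable.
Exception (b)'s conditions are all satisfied: the employer is a non-profit; the business's age is 20 months, less than the 22 months limit. Turning to paragraph (f): (f) operates against (b): the reference index is 107, below the 111 limit. Exception (b) does not apply.
Exception (c) is satisfied on its face — the employer's headcount is 34, under the 36 limit; the qualifying period is 295 days, below the 335 days limit. Applying paragraphs (g)–(n): (g) is triggered (the bakery is classified under the construction sector), but is displaced by (h): (h) applies — the reportable unit count is 39, meeting the 36 threshold. (i) operates (a current Provisional Clearance is held), but yields to (j): (j) operates against (i): a current Tier B Approval is held. (k) would limit (j) — a current Annual Certificate is held — but (l) sets (k) aside: (l) operates against (k): a current Provisional Certificate is held. (m) does not operate here (the registered capacity is 310 units, not less than 280 units), so (l) stands. Exception (c) stands.
Exception (d) does not apply: assessed value is $17,500, not below $15,000.
Exception (e) requires that the compliance score is under 56 points; but the compliance score is 59 points, not under 56 points, so (e) is unavailable.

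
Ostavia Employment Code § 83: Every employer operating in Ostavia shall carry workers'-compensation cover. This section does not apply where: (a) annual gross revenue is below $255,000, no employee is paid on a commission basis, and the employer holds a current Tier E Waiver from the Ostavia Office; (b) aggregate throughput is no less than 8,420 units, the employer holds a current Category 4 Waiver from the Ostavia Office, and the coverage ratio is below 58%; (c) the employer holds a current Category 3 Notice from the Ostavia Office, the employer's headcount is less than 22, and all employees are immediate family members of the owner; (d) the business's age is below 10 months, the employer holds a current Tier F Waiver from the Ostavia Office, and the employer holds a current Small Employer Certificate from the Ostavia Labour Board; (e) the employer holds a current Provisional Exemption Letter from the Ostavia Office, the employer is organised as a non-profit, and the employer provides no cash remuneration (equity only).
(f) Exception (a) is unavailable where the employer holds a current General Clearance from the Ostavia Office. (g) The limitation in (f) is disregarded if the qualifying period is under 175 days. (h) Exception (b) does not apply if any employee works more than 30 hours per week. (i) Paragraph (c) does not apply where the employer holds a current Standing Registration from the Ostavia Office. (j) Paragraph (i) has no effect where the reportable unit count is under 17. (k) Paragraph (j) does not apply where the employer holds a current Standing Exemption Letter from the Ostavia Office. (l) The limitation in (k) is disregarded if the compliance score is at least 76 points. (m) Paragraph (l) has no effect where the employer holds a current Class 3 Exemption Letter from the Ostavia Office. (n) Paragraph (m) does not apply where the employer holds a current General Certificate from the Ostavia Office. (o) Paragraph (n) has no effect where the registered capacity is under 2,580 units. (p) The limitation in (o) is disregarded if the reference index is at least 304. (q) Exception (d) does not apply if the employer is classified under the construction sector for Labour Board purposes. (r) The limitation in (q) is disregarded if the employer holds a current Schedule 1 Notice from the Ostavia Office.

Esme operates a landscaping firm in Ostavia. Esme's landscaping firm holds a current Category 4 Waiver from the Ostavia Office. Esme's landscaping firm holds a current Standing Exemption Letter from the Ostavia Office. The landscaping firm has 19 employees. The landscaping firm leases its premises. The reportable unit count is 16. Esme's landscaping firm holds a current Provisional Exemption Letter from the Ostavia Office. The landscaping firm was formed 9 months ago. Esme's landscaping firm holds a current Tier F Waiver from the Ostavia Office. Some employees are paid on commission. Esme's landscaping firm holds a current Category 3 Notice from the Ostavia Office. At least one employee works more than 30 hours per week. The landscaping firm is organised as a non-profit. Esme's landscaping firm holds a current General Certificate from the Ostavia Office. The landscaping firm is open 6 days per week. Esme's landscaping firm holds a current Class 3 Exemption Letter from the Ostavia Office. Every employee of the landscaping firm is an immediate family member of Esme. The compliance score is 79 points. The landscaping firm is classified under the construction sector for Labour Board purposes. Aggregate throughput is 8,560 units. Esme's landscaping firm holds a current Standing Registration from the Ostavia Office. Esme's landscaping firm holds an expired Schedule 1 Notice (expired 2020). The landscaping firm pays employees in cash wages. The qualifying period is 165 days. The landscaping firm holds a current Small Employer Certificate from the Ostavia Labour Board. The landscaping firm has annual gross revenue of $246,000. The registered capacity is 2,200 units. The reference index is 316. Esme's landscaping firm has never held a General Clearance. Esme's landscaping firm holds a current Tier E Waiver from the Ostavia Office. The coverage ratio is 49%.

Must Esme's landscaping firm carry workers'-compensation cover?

Exception (a) does not apply: some employees are paid on commission.
Exception (b) is satisfied on its face — aggregate throughput is 8,560 units, meeting the 8,420 units threshold; a current Category 4 Waiver is held; the coverage ratio is 49%, below the 58% limit. However, paragraph (h) must be considered: (h) operates against (b): at least one employee exceeds 30 hours/week. (b) is therefore removed.
Exception (c): a current Category 3 Notice is held; the employer's headcount is 19, less than the 22 limit; every employee is an immediate family member — every condition holds. Applying paragraphs (i)–(p): (i) would limit (c) — a current Standing Registration is held — but (j) sets (i) aside: (j) operates against (i): the reportable unit count is 16, under the 17 limit. (k) would limit (j) — a current Standing Exemption Letter is held — but (l) sets (k) aside: (l) operates against (k): the compliance score is 79 points, meeting the 76 points threshold. (m) would limit (l) — a current Class 3 Exemption Letter is held — but (n) sets (m) aside: (n) operates against (m): a current General Certificate is held. (o) is triggered (the registered capacity is 2,200 units, under the 2,580 units limit), but yields to (p): (p) is engaged — the reference index is 316, meeting the 304 threshold. (c) remains available.
All of (d)'s requirements are met (the business's age is 9 months, below the 10 months limit; a current Tier F Waiver is held; a current Small Employer Certificate is held). Turning to paragraphs (q)–(r): (q) operates against (d): the landscaping firm is classified under the construction sector. (r), which would lift (q), is not engaged — the Schedule 1 Notice is not current. Exception (d) does not apply.
Exception (e) fails — employees are paid cash wages.

No — exception (c) applies; Esme's landscaping firm is not required to carry workers'-compensation cover.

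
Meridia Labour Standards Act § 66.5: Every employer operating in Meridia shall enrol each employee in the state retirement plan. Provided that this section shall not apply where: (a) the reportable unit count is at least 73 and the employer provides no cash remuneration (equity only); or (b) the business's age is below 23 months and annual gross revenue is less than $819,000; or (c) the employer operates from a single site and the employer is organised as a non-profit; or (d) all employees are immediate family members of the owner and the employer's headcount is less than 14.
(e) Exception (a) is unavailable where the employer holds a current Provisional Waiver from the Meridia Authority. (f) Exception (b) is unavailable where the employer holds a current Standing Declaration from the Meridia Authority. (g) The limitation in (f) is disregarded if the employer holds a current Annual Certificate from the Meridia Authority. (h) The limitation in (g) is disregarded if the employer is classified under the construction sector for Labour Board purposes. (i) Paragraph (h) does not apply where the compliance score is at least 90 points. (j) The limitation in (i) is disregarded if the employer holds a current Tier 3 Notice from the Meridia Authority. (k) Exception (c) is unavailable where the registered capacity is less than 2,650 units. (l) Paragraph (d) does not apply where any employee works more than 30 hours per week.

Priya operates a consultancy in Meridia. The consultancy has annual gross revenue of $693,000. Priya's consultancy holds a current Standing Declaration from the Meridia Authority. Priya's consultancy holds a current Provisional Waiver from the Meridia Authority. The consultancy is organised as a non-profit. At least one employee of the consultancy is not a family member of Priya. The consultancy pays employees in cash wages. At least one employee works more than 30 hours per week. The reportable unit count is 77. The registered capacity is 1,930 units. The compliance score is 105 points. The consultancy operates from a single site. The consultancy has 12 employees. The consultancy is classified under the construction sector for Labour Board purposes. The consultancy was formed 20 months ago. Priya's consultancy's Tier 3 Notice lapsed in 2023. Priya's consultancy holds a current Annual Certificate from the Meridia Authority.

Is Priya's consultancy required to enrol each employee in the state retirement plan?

No — exception (b) applies; Priya's consultancy is not required to enrol each employee in the state retirement plan.

Exception (a) does not apply: employees are paid cash wages.
All of (b)'s requirements are met (the business's age is 20 months, below the 23 months limit; annual gross revenue is $693,000, less than the $819,000 limit). As to paragraphs (f)–(j): (f) would limit (b) — a current Standing Declaration is held — but (g) sets (f) aside: (g) applies — a current Annual Certificate is held. (h) would limit (g) — the consultancy is classified under the construction sector — but (i) sets (h) aside: (i) operates against (h): the compliance score is 105 points, meeting the 90 points threshold. (j) is not engaged (there is no Tier 3 Notice in force), so (i) stands. So (b) applies.
Exception (c): the employer operates from a single site; the employer is a non-profit — every condition holds. Turning to paragraph (k): (k) operates against (c): the registered capacity is 1,930 units, less than the 2,650 units limit. (c) is therefore removed.
Exception (d) does not apply: at least one employee is not a family member.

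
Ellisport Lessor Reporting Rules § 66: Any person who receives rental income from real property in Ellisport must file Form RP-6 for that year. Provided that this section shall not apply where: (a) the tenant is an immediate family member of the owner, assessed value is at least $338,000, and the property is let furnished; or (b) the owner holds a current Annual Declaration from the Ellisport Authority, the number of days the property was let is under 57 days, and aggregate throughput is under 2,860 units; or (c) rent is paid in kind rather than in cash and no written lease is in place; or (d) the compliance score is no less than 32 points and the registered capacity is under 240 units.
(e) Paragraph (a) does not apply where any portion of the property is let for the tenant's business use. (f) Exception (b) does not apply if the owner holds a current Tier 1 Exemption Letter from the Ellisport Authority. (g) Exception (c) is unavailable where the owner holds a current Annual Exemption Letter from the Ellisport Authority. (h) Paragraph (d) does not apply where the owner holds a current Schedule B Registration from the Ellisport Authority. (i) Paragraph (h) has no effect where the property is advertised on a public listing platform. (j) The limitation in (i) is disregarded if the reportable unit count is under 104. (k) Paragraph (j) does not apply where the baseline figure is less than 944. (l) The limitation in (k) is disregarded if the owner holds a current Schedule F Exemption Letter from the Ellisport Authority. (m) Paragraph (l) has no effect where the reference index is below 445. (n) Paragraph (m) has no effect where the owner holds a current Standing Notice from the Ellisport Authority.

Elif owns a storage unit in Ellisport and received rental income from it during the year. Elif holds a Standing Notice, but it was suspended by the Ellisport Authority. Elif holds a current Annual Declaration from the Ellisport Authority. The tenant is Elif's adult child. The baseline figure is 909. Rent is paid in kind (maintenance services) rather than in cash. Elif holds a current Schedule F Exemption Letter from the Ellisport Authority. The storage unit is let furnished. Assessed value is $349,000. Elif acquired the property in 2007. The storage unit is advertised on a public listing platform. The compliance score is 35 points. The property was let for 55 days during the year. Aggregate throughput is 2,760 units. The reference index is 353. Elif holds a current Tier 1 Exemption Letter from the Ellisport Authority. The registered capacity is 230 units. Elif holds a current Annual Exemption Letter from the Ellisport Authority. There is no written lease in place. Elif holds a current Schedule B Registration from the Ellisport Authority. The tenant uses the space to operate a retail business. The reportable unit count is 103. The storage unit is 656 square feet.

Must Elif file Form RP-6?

No — exception (d) applies; Elif is not required to file Form RP-6.

Exception (a) is satisfied on its face — the tenant is an immediate family member; assessed value is $349,000, meeting the $338,000 threshold; the property is let furnished. However, paragraph (e) must be considered: (e) operates against (a): the space is let for business use. (a) is therefore removed.
Exception (b)'s conditions are all satisfied: a current Annual Declaration is held; the number of days the property was let is 55 days, under the 57 days limit; aggregate throughput is 2,760 units, under the 2,860 units limit. But: (f) operates against (b): a current Tier 1 Exemption Letter is held. Exception (b) does not apply.
Exception (c) is satisfied on its face — rent is paid in kind; there is no written lease. But applying paragraph (g): (g) is triggered — a current Annual Exemption Letter is held. So (c) is unavailable.
Exception (d) is satisfied on its face — the compliance score is 35 points, meeting the 32 points threshold; the registered capacity is 230 units, under the 240 units limit. Under paragraphs (h)–(n): (h) would limit (d) — a current Schedule B Registration is held — but (i) sets (h) aside: (i) is triggered — the property is publicly advertised. (j) is engaged (the reportable unit count is 103, under the 104 limit), but yields to (k): (k) operates against (j): the baseline figure is 909, less than the 944 limit. (l) is engaged (a current Schedule F Exemption Letter is held), but is displaced by (m): (m) operates against (l): the reference index is 353, below the 445 limit. (n), which would lift (m), is inapplicable — there is no Standing Notice in force. (d) remains available.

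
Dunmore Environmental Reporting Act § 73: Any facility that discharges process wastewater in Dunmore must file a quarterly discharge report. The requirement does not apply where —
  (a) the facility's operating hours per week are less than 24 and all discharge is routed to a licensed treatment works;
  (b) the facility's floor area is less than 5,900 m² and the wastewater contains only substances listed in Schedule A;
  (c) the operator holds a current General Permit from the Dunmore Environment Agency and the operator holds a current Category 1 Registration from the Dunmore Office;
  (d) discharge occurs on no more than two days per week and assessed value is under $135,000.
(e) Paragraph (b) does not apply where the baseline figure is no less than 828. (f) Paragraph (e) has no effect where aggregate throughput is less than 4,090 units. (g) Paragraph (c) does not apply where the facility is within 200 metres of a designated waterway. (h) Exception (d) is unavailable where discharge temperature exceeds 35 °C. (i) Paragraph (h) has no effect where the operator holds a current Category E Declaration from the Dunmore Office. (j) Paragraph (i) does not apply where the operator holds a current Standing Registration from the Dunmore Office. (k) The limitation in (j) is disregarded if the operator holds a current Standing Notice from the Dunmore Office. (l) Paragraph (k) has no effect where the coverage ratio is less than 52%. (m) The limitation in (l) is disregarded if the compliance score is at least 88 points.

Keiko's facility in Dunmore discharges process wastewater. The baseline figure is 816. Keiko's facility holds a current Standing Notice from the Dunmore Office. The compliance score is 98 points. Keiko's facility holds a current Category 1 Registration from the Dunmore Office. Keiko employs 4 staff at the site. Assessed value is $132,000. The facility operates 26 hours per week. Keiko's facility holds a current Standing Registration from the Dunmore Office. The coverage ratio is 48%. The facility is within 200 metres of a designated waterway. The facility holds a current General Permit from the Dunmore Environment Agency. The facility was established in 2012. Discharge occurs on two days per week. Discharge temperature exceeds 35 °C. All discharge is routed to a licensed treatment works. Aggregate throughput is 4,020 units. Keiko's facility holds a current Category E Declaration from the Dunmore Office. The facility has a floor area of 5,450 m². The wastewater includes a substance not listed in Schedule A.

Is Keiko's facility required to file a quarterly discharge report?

Exception (a) does not apply: the facility's operating hours per week are 26, not less than 24.
Exception (b) requires that the wastewater contains only substances listed in Schedule A; but the wastewater includes a non-Schedule-A substance, so (b) is unavailable.
Exception (c): a current General Permit is held; a current Category 1 Registration is held — every condition holds. But applying paragraph (g): (g) is engaged — the facility is within 200 m of a designated waterway. Exception (c) does not apply.
Exception (d)'s conditions are all satisfied: discharge occurs on no more than two days per week; assessed value is $132,000, under the $135,000 limit. Applying paragraphs (h)–(m): (h) would limit (d) — discharge temperature exceeds 35 °C — but (i) sets (h) aside: (i) operates against (h): a current Category E Declaration is held. (j) operates (a current Standing Registration is held), but is set aside by (k): (k) is engaged — a current Standing Notice is held. (l) applies (the coverage ratio is 48%, less than the 52% limit), but is set aside by (m): (m) is engaged — the compliance score is 98 points, meeting the 88 points threshold. (d) remains available.

No — exception (d) applies; Keiko's facility is not required to file a quarterly discharge report.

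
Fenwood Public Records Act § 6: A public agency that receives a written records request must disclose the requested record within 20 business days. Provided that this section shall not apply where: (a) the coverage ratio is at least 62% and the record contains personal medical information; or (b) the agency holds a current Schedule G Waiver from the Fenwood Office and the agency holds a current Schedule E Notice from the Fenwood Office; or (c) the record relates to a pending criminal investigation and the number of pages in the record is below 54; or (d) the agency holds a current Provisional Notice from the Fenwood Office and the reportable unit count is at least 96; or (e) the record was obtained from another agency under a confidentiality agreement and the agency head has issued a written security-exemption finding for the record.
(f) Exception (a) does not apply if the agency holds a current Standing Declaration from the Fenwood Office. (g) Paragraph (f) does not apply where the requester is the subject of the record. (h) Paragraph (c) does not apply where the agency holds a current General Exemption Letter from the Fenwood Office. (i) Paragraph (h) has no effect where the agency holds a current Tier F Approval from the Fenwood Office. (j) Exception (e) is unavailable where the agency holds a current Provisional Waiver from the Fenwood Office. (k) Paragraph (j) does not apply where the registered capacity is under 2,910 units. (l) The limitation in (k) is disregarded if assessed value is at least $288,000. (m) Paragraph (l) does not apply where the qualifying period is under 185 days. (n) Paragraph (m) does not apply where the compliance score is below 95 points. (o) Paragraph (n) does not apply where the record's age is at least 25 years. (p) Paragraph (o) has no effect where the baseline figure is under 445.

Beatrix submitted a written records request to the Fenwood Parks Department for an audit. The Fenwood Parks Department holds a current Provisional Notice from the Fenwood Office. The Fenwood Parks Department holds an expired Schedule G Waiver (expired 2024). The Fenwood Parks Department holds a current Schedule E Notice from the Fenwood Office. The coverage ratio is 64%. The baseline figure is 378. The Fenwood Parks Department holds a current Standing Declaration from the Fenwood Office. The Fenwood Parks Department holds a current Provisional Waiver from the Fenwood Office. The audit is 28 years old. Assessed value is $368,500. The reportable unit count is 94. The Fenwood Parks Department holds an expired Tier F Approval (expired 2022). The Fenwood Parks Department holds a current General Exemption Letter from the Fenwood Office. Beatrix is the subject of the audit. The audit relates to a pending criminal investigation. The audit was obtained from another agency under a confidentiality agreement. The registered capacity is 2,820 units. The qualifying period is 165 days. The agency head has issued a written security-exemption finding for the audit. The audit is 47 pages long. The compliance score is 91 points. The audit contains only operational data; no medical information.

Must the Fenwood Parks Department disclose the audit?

Yes — the Fenwood Parks Department must disclose the audit.

Exception (a) requires that the record contains personal medical information; but the audit contains only operational data, so (a) is unavailable.
Exception (b) requires that the agency holds a current Schedule G Waiver from the Fenwood Office; but the Schedule G Waiver is not current, so (b) is unavailable.
Exception (c) is satisfied on its face — the audit relates to a pending investigation; the number of pages in the record is 47, below the 54 limit. But applying paragraphs (h)–(i): (h) operates — a current General Exemption Letter is held. (i) is inapplicable (there is no Tier F Approval in force), so (h) stands. Exception (c) does not apply.
Exception (d) fails — the reportable unit count is 94, short of 96.
Exception (e): the audit was obtained under a confidentiality agreement; a written security-exemption finding has been issued — every condition holds. But applying paragraphs (j)–(p): (j) operates against (e): a current Provisional Waiver is held. (k) would limit (j) — the registered capacity is 2,820 units, under the 2,910 units limit — but (l) sets (k) aside: (l) operates against (k): assessed value is $368,500, meeting the $288,000 threshold. (m) is engaged (the qualifying period is 165 days, under the 185 days limit), but is overridden by (n): (n) operates against (m): the compliance score is 91 points, below the 95 points limit. (o) operates (the record's age is 28 years, meeting the 25 years threshold), but is set aside by (p): (p) operates — the baseline figure is 378, under the 445 limit. Exception (e) does not apply.
No exception is made out. the Fenwood Parks Department falls within the general rule.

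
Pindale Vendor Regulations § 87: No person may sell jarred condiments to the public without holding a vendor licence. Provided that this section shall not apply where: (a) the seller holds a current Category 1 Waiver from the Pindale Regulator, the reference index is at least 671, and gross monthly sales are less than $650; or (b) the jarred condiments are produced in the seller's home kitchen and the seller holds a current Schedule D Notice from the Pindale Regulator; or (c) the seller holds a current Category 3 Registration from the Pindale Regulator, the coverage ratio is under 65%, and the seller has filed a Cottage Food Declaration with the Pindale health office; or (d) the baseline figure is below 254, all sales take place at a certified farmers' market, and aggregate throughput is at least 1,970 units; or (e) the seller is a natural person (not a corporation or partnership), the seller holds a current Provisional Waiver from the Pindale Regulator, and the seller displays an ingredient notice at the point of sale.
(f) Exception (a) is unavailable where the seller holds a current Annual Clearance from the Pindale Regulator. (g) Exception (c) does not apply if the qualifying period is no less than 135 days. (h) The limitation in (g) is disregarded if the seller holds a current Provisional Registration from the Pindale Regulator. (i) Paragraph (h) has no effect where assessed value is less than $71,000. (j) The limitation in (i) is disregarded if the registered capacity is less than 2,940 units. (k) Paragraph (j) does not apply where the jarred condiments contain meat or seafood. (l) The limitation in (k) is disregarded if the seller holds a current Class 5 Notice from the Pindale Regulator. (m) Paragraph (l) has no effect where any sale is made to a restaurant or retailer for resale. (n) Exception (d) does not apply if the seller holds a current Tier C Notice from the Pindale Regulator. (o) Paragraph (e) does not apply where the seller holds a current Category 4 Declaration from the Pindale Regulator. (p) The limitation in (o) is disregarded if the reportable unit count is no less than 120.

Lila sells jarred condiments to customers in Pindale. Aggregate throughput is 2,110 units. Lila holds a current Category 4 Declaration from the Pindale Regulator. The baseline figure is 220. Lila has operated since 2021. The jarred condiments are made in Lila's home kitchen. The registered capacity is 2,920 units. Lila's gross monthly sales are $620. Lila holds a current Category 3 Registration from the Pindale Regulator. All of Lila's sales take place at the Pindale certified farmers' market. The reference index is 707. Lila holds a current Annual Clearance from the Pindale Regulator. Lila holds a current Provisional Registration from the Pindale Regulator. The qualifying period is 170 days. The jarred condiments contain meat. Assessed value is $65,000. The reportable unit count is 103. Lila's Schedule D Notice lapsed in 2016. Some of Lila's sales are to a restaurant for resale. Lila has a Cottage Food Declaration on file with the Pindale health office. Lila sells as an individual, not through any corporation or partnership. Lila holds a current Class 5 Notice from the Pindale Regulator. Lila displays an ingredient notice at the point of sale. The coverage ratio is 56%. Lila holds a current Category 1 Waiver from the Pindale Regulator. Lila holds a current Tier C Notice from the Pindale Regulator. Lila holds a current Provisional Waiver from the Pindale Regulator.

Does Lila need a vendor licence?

Yes — Lila must hold a vendor licence.

Exception (a) is satisfied on its face — a current Category 1 Waiver is held; the reference index is 707, meeting the 671 threshold; gross monthly sales are $620, less than the $650 limit. Turning to paragraph (f): (f) operates against (a): a current Annual Clearance is held. Exception (a) does not apply.
Exception (b) does not apply: no current Schedule D Notice is held.
Exception (c) is satisfied on its face — a current Category 3 Registration is held; the coverage ratio is 56%, under the 65% limit; a Cottage Food Declaration is on file. Turning to paragraphs (g)–(m): (g) applies — the qualifying period is 170 days, meeting the 135 days threshold. (h) would limit (g) — a current Provisional Registration is held — but (i) sets (h) aside: (i) operates against (h): assessed value is $65,000, less than the $71,000 limit. (j) is triggered (the registered capacity is 2,920 units, less than the 2,940 units limit), but is itself disapplied by (k): (k) operates against (j): the jarred condiments contain meat. (l) would limit (k) — a current Class 5 Notice is held — but (m) sets (l) aside: (m) operates against (l): some sales are to a restaurant for resale. So (c) is unavailable.
Exception (d) is satisfied on its face — the baseline figure is 220, below the 254 limit; all sales are at a certified farmers' market; aggregate throughput is 2,110 units, meeting the 1,970 units threshold. But: (n) applies — a current Tier C Notice is held. So (d) is unavailable.
Exception (e)'s conditions are all satisfied: the seller is a natural person; a current Provisional Waiver is held; an ingredient notice is displayed. But: (o) operates against (e): a current Category 4 Declaration is held. (p) does not operate here (the reportable unit count is 103, short of 120), so (o) stands. So (e) is unavailable.
Every exception is unavailable, so the rule governs.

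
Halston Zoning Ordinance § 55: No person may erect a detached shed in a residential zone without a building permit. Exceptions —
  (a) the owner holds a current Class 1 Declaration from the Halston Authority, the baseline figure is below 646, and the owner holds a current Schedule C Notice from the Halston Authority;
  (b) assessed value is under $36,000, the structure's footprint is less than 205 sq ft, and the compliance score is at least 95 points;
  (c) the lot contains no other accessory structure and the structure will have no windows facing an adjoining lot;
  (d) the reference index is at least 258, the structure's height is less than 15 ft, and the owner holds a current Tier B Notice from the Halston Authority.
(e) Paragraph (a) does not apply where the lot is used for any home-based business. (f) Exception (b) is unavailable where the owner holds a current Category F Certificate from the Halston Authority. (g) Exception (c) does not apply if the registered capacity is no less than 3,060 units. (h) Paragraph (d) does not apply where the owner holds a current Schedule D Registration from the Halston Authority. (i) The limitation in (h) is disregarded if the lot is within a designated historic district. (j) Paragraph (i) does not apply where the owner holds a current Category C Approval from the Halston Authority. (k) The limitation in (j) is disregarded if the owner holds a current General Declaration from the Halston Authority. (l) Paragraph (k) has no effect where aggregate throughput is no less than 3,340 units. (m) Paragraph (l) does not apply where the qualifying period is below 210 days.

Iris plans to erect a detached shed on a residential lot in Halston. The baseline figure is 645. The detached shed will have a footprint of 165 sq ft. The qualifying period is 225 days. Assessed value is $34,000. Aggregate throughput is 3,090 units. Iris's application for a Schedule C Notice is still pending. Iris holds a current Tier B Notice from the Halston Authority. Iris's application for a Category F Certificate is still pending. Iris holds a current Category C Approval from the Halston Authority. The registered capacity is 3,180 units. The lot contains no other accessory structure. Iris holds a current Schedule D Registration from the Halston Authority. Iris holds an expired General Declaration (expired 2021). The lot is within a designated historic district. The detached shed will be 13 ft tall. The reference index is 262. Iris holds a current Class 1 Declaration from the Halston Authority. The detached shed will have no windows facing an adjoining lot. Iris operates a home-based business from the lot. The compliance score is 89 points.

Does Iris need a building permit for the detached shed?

Yes — Iris must obtain a building permit.

Exception (a) fails — the Schedule C Notice is not current.
Exception (b) does not apply: the compliance score is 89 points, short of 95 points.
All of (c)'s requirements are met (the lot has no other accessory structure; no windows face an adjoining lot). But: (g) applies — the registered capacity is 3,180 units, meeting the 3,060 units threshold. (c) is therefore removed.
All of (d)'s requirements are met (the reference index is 262, meeting the 258 threshold; the structure's height is 13 ft, less than the 15 ft limit; a current Tier B Notice is held). However, paragraphs (h)–(m) must be considered: (h) applies — a current Schedule D Registration is held. (i) applies (the lot is in a historic district), but is itself disapplied by (j): (j) is engaged — a current Category C Approval is held. (k), which would lift (j), does not operate here — no current General Declaration is held. (d) is therefore removed.
None of the exceptions is available; § 55 applies in full.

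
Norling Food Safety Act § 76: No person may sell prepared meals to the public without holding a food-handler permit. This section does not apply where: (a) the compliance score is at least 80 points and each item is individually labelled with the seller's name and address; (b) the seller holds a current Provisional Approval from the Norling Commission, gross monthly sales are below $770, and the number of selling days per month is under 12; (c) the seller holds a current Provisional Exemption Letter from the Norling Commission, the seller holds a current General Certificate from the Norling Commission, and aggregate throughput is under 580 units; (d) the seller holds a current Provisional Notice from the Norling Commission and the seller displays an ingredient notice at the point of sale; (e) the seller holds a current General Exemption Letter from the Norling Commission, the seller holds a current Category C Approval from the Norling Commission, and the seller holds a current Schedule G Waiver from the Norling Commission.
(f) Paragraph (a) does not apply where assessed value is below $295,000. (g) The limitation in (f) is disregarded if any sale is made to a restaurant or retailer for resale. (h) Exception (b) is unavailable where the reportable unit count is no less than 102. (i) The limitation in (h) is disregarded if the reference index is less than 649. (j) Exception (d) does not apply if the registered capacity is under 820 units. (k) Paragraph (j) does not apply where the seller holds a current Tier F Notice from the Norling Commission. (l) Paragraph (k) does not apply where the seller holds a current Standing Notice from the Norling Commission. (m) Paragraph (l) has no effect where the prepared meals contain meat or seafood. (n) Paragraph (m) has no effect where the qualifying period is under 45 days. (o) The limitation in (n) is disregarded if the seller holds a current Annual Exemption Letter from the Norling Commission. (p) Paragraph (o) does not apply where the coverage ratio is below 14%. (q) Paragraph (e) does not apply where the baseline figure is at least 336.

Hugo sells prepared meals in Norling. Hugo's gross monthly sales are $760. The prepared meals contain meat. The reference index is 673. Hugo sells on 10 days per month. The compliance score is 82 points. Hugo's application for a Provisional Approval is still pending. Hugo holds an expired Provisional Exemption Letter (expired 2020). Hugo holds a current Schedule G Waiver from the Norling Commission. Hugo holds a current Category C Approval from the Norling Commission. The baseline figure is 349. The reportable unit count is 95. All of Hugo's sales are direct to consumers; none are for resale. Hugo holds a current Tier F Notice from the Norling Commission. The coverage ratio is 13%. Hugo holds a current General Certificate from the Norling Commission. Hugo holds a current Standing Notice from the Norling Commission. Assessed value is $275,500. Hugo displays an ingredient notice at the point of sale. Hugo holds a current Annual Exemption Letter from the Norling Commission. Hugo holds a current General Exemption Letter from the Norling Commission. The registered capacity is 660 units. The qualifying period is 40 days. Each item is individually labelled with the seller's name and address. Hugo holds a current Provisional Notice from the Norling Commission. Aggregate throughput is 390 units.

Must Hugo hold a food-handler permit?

Yes — Hugo must hold a food-handler permit.

Exception (a): the compliance score is 82 points, meeting the 80 points threshold; items are individually labelled — every condition holds. Turning to paragraphs (f)–(g): (f) operates against (a): assessed value is $275,500, below the $295,000 limit. (g) is not triggered (no sales are for resale), so (f) stands. Exception (a) does not apply.
Exception (b) does not apply: the Provisional Approval is not current.
Exception (c) does not apply: there is no Provisional Exemption Letter in force.
Exception (d): a current Provisional Notice is held; an ingredient notice is displayed — every condition holds. Turning to paragraphs (j)–(p): (j) operates against (d): the registered capacity is 660 units, under the 820 units limit. (k) is triggered (a current Tier F Notice is held), but is set aside by (l): (l) applies — a current Standing Notice is held. (m) would limit (l) — the prepared meals contain meat — but (n) sets (m) aside: (n) operates against (m): the qualifying period is 40 days, under the 45 days limit. (o) would limit (n) — a current Annual Exemption Letter is held — but (p) sets (o) aside: (p) applies — the coverage ratio is 13%, below the 14% limit. Exception (d) does not apply.
All of (e)'s requirements are met (a current General Exemption Letter is held; a current Category C Approval is held; a current Schedule G Waiver is held). Turning to paragraph (q): (q) operates against (e): the baseline figure is 349, meeting the 336 threshold. So (e) is unavailable.
None of the exceptions is available; § 76 applies in full.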